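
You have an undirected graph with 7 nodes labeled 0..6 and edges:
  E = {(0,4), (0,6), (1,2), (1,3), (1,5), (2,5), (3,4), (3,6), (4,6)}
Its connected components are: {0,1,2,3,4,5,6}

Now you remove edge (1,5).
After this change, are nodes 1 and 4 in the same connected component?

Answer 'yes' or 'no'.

Initial components: {0,1,2,3,4,5,6}
Removing edge (1,5): not a bridge — component count unchanged at 1.
New components: {0,1,2,3,4,5,6}
Are 1 and 4 in the same component? yes

Answer: yes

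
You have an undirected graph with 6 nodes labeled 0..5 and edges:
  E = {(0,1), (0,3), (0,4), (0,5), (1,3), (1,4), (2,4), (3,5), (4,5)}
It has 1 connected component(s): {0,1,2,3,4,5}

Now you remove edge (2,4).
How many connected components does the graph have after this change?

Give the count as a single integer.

Initial component count: 1
Remove (2,4): it was a bridge. Count increases: 1 -> 2.
  After removal, components: {0,1,3,4,5} {2}
New component count: 2

Answer: 2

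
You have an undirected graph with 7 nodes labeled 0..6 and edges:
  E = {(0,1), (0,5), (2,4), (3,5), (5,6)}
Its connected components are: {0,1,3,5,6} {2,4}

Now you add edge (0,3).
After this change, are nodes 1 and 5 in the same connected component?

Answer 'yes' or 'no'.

Initial components: {0,1,3,5,6} {2,4}
Adding edge (0,3): both already in same component {0,1,3,5,6}. No change.
New components: {0,1,3,5,6} {2,4}
Are 1 and 5 in the same component? yes

Answer: yes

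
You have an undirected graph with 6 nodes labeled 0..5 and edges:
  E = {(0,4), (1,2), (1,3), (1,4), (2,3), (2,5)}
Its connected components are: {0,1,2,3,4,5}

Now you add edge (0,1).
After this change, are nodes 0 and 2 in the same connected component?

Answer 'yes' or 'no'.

Answer: yes

Derivation:
Initial components: {0,1,2,3,4,5}
Adding edge (0,1): both already in same component {0,1,2,3,4,5}. No change.
New components: {0,1,2,3,4,5}
Are 0 and 2 in the same component? yes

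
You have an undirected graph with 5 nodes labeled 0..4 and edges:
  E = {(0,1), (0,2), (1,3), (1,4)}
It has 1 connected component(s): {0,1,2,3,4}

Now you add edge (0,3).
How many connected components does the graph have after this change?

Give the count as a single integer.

Answer: 1

Derivation:
Initial component count: 1
Add (0,3): endpoints already in same component. Count unchanged: 1.
New component count: 1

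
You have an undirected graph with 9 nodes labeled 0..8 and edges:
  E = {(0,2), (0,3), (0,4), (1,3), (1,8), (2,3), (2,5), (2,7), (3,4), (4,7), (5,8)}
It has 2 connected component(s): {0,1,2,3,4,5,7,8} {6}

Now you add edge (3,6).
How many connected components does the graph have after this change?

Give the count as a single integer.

Answer: 1

Derivation:
Initial component count: 2
Add (3,6): merges two components. Count decreases: 2 -> 1.
New component count: 1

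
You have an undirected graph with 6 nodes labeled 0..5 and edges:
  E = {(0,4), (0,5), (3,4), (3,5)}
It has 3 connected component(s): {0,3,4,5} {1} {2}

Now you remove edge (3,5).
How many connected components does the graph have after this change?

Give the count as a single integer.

Answer: 3

Derivation:
Initial component count: 3
Remove (3,5): not a bridge. Count unchanged: 3.
  After removal, components: {0,3,4,5} {1} {2}
New component count: 3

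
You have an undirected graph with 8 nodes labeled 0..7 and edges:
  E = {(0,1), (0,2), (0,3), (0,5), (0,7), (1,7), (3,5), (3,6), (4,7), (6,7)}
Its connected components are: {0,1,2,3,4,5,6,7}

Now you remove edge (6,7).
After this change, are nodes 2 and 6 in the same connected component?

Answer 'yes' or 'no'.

Answer: yes

Derivation:
Initial components: {0,1,2,3,4,5,6,7}
Removing edge (6,7): not a bridge — component count unchanged at 1.
New components: {0,1,2,3,4,5,6,7}
Are 2 and 6 in the same component? yes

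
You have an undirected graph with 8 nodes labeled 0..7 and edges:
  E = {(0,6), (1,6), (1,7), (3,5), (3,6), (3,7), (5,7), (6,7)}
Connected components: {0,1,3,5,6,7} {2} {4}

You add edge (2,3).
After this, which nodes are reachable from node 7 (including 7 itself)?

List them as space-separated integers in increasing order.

Before: nodes reachable from 7: {0,1,3,5,6,7}
Adding (2,3): merges 7's component with another. Reachability grows.
After: nodes reachable from 7: {0,1,2,3,5,6,7}

Answer: 0 1 2 3 5 6 7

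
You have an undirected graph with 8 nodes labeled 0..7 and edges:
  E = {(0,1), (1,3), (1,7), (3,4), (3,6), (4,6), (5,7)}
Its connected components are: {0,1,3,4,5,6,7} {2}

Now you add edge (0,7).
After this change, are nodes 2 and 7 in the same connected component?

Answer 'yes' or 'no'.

Initial components: {0,1,3,4,5,6,7} {2}
Adding edge (0,7): both already in same component {0,1,3,4,5,6,7}. No change.
New components: {0,1,3,4,5,6,7} {2}
Are 2 and 7 in the same component? no

Answer: no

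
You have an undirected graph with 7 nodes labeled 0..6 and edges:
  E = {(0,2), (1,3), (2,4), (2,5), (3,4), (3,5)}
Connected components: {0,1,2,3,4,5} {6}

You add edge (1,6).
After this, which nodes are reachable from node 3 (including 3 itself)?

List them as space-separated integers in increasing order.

Before: nodes reachable from 3: {0,1,2,3,4,5}
Adding (1,6): merges 3's component with another. Reachability grows.
After: nodes reachable from 3: {0,1,2,3,4,5,6}

Answer: 0 1 2 3 4 5 6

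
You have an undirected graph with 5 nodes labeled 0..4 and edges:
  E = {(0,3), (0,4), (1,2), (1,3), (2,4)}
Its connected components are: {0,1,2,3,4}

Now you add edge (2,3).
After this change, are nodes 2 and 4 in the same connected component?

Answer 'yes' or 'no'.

Initial components: {0,1,2,3,4}
Adding edge (2,3): both already in same component {0,1,2,3,4}. No change.
New components: {0,1,2,3,4}
Are 2 and 4 in the same component? yes

Answer: yes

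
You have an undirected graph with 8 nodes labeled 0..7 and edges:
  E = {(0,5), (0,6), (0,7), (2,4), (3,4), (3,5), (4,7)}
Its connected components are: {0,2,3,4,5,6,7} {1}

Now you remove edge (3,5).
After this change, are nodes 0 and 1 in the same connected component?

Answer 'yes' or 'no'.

Initial components: {0,2,3,4,5,6,7} {1}
Removing edge (3,5): not a bridge — component count unchanged at 2.
New components: {0,2,3,4,5,6,7} {1}
Are 0 and 1 in the same component? no

Answer: no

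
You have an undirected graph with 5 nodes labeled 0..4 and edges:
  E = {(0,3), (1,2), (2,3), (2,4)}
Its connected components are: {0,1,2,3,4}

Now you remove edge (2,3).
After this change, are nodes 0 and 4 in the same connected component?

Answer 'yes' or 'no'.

Initial components: {0,1,2,3,4}
Removing edge (2,3): it was a bridge — component count 1 -> 2.
New components: {0,3} {1,2,4}
Are 0 and 4 in the same component? no

Answer: no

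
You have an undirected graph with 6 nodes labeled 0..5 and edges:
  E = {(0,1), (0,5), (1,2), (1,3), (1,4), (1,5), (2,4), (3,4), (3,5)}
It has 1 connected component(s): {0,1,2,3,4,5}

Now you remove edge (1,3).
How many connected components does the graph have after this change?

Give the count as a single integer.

Initial component count: 1
Remove (1,3): not a bridge. Count unchanged: 1.
  After removal, components: {0,1,2,3,4,5}
New component count: 1

Answer: 1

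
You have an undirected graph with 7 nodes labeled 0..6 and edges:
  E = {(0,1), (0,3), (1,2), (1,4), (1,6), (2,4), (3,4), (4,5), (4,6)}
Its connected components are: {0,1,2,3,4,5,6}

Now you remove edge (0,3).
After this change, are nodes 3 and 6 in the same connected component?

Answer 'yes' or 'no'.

Answer: yes

Derivation:
Initial components: {0,1,2,3,4,5,6}
Removing edge (0,3): not a bridge — component count unchanged at 1.
New components: {0,1,2,3,4,5,6}
Are 3 and 6 in the same component? yes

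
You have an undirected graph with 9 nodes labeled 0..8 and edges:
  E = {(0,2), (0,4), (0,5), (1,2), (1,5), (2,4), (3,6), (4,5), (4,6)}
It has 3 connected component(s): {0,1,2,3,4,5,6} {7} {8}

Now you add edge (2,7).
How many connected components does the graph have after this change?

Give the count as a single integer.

Answer: 2

Derivation:
Initial component count: 3
Add (2,7): merges two components. Count decreases: 3 -> 2.
New component count: 2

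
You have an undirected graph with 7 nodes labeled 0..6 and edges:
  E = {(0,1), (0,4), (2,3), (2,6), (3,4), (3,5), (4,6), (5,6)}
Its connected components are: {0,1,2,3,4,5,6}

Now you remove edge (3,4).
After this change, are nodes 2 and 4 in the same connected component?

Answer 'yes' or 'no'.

Answer: yes

Derivation:
Initial components: {0,1,2,3,4,5,6}
Removing edge (3,4): not a bridge — component count unchanged at 1.
New components: {0,1,2,3,4,5,6}
Are 2 and 4 in the same component? yes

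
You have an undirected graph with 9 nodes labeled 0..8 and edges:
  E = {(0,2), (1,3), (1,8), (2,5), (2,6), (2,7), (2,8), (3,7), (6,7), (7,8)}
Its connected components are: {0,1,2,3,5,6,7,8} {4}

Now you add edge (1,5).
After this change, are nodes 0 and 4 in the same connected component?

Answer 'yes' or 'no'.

Initial components: {0,1,2,3,5,6,7,8} {4}
Adding edge (1,5): both already in same component {0,1,2,3,5,6,7,8}. No change.
New components: {0,1,2,3,5,6,7,8} {4}
Are 0 and 4 in the same component? no

Answer: no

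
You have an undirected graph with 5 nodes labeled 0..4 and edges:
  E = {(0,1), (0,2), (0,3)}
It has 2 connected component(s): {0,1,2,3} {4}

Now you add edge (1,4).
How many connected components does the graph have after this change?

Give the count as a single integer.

Answer: 1

Derivation:
Initial component count: 2
Add (1,4): merges two components. Count decreases: 2 -> 1.
New component count: 1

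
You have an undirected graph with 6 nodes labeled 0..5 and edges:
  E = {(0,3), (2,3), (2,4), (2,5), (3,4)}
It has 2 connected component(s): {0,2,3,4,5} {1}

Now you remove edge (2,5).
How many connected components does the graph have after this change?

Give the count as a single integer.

Answer: 3

Derivation:
Initial component count: 2
Remove (2,5): it was a bridge. Count increases: 2 -> 3.
  After removal, components: {0,2,3,4} {1} {5}
New component count: 3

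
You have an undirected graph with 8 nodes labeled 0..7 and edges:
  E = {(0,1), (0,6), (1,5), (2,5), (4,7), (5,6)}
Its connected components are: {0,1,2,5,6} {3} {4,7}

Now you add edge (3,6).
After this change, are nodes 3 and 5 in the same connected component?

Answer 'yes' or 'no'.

Initial components: {0,1,2,5,6} {3} {4,7}
Adding edge (3,6): merges {3} and {0,1,2,5,6}.
New components: {0,1,2,3,5,6} {4,7}
Are 3 and 5 in the same component? yes

Answer: yes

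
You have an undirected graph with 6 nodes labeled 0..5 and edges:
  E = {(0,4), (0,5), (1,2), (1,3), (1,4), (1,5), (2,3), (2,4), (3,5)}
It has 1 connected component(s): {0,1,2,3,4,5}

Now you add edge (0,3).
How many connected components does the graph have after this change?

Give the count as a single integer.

Initial component count: 1
Add (0,3): endpoints already in same component. Count unchanged: 1.
New component count: 1

Answer: 1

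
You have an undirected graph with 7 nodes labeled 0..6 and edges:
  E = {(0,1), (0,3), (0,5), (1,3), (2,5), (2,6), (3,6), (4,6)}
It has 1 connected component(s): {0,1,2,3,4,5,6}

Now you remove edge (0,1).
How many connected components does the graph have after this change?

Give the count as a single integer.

Initial component count: 1
Remove (0,1): not a bridge. Count unchanged: 1.
  After removal, components: {0,1,2,3,4,5,6}
New component count: 1

Answer: 1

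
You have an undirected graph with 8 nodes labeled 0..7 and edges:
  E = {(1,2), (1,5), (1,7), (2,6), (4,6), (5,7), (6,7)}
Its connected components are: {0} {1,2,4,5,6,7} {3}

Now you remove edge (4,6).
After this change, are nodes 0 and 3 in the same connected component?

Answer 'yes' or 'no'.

Answer: no

Derivation:
Initial components: {0} {1,2,4,5,6,7} {3}
Removing edge (4,6): it was a bridge — component count 3 -> 4.
New components: {0} {1,2,5,6,7} {3} {4}
Are 0 and 3 in the same component? no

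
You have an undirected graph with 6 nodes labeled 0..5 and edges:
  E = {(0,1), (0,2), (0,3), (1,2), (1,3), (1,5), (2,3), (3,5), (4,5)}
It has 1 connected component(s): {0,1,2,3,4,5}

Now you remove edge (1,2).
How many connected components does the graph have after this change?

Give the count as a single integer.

Initial component count: 1
Remove (1,2): not a bridge. Count unchanged: 1.
  After removal, components: {0,1,2,3,4,5}
New component count: 1

Answer: 1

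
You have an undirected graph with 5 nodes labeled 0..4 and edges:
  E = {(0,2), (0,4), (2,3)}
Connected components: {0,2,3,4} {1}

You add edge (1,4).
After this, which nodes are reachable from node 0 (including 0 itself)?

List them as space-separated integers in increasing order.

Before: nodes reachable from 0: {0,2,3,4}
Adding (1,4): merges 0's component with another. Reachability grows.
After: nodes reachable from 0: {0,1,2,3,4}

Answer: 0 1 2 3 4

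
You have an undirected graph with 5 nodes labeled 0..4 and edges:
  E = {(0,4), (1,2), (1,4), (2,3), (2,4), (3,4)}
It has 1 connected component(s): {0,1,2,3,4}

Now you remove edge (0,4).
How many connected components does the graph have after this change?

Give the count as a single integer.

Answer: 2

Derivation:
Initial component count: 1
Remove (0,4): it was a bridge. Count increases: 1 -> 2.
  After removal, components: {0} {1,2,3,4}
New component count: 2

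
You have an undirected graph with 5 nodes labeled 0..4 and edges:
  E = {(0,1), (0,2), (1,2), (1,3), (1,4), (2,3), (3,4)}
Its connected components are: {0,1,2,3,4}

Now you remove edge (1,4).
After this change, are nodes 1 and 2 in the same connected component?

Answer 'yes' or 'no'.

Initial components: {0,1,2,3,4}
Removing edge (1,4): not a bridge — component count unchanged at 1.
New components: {0,1,2,3,4}
Are 1 and 2 in the same component? yes

Answer: yes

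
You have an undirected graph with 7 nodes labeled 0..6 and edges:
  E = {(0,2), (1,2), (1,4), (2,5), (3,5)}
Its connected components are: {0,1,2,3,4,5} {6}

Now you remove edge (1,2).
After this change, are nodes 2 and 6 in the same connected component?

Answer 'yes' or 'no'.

Answer: no

Derivation:
Initial components: {0,1,2,3,4,5} {6}
Removing edge (1,2): it was a bridge — component count 2 -> 3.
New components: {0,2,3,5} {1,4} {6}
Are 2 and 6 in the same component? no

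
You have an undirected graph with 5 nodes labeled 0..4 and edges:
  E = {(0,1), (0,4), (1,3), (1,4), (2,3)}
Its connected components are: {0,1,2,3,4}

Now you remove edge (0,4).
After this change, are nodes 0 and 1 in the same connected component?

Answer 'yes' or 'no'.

Answer: yes

Derivation:
Initial components: {0,1,2,3,4}
Removing edge (0,4): not a bridge — component count unchanged at 1.
New components: {0,1,2,3,4}
Are 0 and 1 in the same component? yes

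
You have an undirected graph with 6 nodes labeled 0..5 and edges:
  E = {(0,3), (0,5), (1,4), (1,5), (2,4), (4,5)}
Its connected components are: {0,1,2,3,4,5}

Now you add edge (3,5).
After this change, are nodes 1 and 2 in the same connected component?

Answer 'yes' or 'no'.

Initial components: {0,1,2,3,4,5}
Adding edge (3,5): both already in same component {0,1,2,3,4,5}. No change.
New components: {0,1,2,3,4,5}
Are 1 and 2 in the same component? yes

Answer: yes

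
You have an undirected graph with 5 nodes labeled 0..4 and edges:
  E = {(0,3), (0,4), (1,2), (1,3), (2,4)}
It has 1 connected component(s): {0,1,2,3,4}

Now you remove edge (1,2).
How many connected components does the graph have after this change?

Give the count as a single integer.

Initial component count: 1
Remove (1,2): not a bridge. Count unchanged: 1.
  After removal, components: {0,1,2,3,4}
New component count: 1

Answer: 1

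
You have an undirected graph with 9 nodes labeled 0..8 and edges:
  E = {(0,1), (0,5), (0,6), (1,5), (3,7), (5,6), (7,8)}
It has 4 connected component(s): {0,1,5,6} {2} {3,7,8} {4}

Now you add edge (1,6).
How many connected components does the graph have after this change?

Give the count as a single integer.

Initial component count: 4
Add (1,6): endpoints already in same component. Count unchanged: 4.
New component count: 4

Answer: 4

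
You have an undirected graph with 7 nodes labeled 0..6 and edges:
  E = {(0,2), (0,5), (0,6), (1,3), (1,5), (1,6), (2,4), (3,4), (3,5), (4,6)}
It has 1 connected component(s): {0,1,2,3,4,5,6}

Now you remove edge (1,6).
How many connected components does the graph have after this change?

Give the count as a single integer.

Initial component count: 1
Remove (1,6): not a bridge. Count unchanged: 1.
  After removal, components: {0,1,2,3,4,5,6}
New component count: 1

Answer: 1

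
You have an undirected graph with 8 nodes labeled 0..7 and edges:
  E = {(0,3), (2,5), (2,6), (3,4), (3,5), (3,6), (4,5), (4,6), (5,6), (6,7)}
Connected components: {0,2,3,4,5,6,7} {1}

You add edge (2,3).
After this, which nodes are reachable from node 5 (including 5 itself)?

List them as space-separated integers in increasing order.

Answer: 0 2 3 4 5 6 7

Derivation:
Before: nodes reachable from 5: {0,2,3,4,5,6,7}
Adding (2,3): both endpoints already in same component. Reachability from 5 unchanged.
After: nodes reachable from 5: {0,2,3,4,5,6,7}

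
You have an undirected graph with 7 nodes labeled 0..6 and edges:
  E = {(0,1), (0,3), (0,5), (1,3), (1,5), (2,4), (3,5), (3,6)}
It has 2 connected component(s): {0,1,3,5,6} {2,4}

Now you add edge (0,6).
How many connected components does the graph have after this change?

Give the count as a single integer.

Answer: 2

Derivation:
Initial component count: 2
Add (0,6): endpoints already in same component. Count unchanged: 2.
New component count: 2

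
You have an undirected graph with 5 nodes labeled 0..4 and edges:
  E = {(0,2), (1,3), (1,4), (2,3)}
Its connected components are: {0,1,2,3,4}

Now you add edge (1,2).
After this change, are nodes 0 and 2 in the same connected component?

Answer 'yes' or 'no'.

Answer: yes

Derivation:
Initial components: {0,1,2,3,4}
Adding edge (1,2): both already in same component {0,1,2,3,4}. No change.
New components: {0,1,2,3,4}
Are 0 and 2 in the same component? yes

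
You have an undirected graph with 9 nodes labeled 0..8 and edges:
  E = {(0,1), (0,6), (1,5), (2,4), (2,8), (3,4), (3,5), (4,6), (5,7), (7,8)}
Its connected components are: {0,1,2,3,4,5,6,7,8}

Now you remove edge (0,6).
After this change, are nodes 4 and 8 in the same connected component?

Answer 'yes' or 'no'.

Answer: yes

Derivation:
Initial components: {0,1,2,3,4,5,6,7,8}
Removing edge (0,6): not a bridge — component count unchanged at 1.
New components: {0,1,2,3,4,5,6,7,8}
Are 4 and 8 in the same component? yes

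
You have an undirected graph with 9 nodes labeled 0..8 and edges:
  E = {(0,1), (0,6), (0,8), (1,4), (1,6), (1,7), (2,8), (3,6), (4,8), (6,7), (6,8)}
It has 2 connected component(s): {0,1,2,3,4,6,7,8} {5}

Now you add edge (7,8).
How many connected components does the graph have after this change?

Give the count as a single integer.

Answer: 2

Derivation:
Initial component count: 2
Add (7,8): endpoints already in same component. Count unchanged: 2.
New component count: 2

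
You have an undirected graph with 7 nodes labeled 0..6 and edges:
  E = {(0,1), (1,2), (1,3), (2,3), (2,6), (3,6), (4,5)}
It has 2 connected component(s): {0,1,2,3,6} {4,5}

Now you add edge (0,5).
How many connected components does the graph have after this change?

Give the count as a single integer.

Initial component count: 2
Add (0,5): merges two components. Count decreases: 2 -> 1.
New component count: 1

Answer: 1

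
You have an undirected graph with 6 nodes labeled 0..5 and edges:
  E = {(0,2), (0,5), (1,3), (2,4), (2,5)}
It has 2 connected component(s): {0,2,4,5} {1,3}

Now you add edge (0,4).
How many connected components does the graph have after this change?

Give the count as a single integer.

Initial component count: 2
Add (0,4): endpoints already in same component. Count unchanged: 2.
New component count: 2

Answer: 2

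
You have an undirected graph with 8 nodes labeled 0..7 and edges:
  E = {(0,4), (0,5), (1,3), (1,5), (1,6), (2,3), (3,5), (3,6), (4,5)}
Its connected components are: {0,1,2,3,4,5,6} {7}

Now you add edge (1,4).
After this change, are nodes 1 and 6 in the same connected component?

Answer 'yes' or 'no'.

Initial components: {0,1,2,3,4,5,6} {7}
Adding edge (1,4): both already in same component {0,1,2,3,4,5,6}. No change.
New components: {0,1,2,3,4,5,6} {7}
Are 1 and 6 in the same component? yes

Answer: yes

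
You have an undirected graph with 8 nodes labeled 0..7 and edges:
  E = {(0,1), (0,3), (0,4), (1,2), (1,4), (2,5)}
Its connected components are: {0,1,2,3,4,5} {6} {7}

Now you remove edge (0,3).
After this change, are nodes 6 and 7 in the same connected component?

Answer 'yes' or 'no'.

Initial components: {0,1,2,3,4,5} {6} {7}
Removing edge (0,3): it was a bridge — component count 3 -> 4.
New components: {0,1,2,4,5} {3} {6} {7}
Are 6 and 7 in the same component? no

Answer: no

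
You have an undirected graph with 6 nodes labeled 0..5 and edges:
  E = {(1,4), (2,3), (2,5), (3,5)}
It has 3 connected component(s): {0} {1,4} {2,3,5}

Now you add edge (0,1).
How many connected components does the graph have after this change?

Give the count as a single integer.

Initial component count: 3
Add (0,1): merges two components. Count decreases: 3 -> 2.
New component count: 2

Answer: 2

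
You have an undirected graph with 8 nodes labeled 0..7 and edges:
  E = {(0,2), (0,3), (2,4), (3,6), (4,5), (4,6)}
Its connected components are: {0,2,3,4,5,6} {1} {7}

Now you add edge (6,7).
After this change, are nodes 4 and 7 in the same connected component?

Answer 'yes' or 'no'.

Initial components: {0,2,3,4,5,6} {1} {7}
Adding edge (6,7): merges {0,2,3,4,5,6} and {7}.
New components: {0,2,3,4,5,6,7} {1}
Are 4 and 7 in the same component? yes

Answer: yes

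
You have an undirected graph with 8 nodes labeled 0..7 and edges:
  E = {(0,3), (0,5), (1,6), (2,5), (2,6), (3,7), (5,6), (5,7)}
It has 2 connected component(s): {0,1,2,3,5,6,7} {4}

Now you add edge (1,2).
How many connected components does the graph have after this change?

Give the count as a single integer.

Answer: 2

Derivation:
Initial component count: 2
Add (1,2): endpoints already in same component. Count unchanged: 2.
New component count: 2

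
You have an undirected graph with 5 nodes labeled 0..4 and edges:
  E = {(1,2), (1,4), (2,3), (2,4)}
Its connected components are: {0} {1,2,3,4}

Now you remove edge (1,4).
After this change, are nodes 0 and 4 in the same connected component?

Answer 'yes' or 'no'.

Answer: no

Derivation:
Initial components: {0} {1,2,3,4}
Removing edge (1,4): not a bridge — component count unchanged at 2.
New components: {0} {1,2,3,4}
Are 0 and 4 in the same component? no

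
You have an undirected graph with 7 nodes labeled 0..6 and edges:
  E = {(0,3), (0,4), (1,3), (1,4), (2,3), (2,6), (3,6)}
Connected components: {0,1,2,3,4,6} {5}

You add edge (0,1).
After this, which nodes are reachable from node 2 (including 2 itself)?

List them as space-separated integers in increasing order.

Before: nodes reachable from 2: {0,1,2,3,4,6}
Adding (0,1): both endpoints already in same component. Reachability from 2 unchanged.
After: nodes reachable from 2: {0,1,2,3,4,6}

Answer: 0 1 2 3 4 6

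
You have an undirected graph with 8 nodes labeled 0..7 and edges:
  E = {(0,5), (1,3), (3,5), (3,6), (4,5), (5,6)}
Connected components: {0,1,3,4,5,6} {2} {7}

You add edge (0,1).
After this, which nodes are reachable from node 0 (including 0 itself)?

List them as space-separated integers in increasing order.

Before: nodes reachable from 0: {0,1,3,4,5,6}
Adding (0,1): both endpoints already in same component. Reachability from 0 unchanged.
After: nodes reachable from 0: {0,1,3,4,5,6}

Answer: 0 1 3 4 5 6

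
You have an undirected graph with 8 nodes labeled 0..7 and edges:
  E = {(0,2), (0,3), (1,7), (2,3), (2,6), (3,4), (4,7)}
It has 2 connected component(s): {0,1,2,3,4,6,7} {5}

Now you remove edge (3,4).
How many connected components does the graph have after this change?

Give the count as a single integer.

Initial component count: 2
Remove (3,4): it was a bridge. Count increases: 2 -> 3.
  After removal, components: {0,2,3,6} {1,4,7} {5}
New component count: 3

Answer: 3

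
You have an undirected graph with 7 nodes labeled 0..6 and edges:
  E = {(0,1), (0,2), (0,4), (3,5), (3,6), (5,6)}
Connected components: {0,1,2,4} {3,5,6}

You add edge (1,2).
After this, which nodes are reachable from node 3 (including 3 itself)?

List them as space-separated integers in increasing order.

Answer: 3 5 6

Derivation:
Before: nodes reachable from 3: {3,5,6}
Adding (1,2): both endpoints already in same component. Reachability from 3 unchanged.
After: nodes reachable from 3: {3,5,6}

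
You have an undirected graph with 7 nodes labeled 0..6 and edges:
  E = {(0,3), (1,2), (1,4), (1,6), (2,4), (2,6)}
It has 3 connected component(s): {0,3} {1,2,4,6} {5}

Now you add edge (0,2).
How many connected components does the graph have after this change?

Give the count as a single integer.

Answer: 2

Derivation:
Initial component count: 3
Add (0,2): merges two components. Count decreases: 3 -> 2.
New component count: 2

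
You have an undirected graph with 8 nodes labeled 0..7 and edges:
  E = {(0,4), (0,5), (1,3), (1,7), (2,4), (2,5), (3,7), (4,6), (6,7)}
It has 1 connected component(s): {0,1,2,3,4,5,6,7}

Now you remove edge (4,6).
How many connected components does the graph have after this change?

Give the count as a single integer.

Initial component count: 1
Remove (4,6): it was a bridge. Count increases: 1 -> 2.
  After removal, components: {0,2,4,5} {1,3,6,7}
New component count: 2

Answer: 2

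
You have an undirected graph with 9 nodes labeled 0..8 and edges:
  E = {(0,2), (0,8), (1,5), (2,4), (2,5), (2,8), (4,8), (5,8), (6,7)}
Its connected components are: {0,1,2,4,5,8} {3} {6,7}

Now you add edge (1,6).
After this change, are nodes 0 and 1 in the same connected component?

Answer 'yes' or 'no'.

Answer: yes

Derivation:
Initial components: {0,1,2,4,5,8} {3} {6,7}
Adding edge (1,6): merges {0,1,2,4,5,8} and {6,7}.
New components: {0,1,2,4,5,6,7,8} {3}
Are 0 and 1 in the same component? yes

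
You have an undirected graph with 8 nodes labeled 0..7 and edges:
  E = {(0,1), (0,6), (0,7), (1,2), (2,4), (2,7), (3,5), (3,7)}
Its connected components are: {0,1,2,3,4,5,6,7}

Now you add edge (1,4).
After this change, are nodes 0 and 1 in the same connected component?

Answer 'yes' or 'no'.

Initial components: {0,1,2,3,4,5,6,7}
Adding edge (1,4): both already in same component {0,1,2,3,4,5,6,7}. No change.
New components: {0,1,2,3,4,5,6,7}
Are 0 and 1 in the same component? yes

Answer: yes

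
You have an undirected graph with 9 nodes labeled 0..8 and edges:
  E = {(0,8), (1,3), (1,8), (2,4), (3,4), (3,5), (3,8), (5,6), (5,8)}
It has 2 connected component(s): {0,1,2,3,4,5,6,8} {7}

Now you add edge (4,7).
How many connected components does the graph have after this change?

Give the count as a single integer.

Answer: 1

Derivation:
Initial component count: 2
Add (4,7): merges two components. Count decreases: 2 -> 1.
New component count: 1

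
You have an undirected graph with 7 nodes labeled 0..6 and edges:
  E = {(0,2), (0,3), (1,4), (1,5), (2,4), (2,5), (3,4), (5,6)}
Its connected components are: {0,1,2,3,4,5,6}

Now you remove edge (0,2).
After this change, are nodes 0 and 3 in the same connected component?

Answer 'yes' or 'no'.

Initial components: {0,1,2,3,4,5,6}
Removing edge (0,2): not a bridge — component count unchanged at 1.
New components: {0,1,2,3,4,5,6}
Are 0 and 3 in the same component? yes

Answer: yes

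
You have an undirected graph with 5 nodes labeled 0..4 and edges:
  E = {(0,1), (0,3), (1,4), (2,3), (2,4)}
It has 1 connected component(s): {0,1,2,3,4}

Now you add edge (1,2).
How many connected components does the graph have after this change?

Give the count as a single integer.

Answer: 1

Derivation:
Initial component count: 1
Add (1,2): endpoints already in same component. Count unchanged: 1.
New component count: 1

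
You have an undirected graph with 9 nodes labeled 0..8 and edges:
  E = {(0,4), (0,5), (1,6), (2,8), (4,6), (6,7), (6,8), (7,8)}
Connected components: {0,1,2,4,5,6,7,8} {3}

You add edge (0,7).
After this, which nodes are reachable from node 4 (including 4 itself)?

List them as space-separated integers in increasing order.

Answer: 0 1 2 4 5 6 7 8

Derivation:
Before: nodes reachable from 4: {0,1,2,4,5,6,7,8}
Adding (0,7): both endpoints already in same component. Reachability from 4 unchanged.
After: nodes reachable from 4: {0,1,2,4,5,6,7,8}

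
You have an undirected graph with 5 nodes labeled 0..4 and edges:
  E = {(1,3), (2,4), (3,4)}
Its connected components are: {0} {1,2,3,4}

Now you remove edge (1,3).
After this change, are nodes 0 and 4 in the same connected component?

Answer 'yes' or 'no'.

Initial components: {0} {1,2,3,4}
Removing edge (1,3): it was a bridge — component count 2 -> 3.
New components: {0} {1} {2,3,4}
Are 0 and 4 in the same component? no

Answer: no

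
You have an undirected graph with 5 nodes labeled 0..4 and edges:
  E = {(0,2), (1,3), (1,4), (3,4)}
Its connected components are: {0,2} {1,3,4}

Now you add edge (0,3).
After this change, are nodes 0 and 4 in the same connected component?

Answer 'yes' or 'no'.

Initial components: {0,2} {1,3,4}
Adding edge (0,3): merges {0,2} and {1,3,4}.
New components: {0,1,2,3,4}
Are 0 and 4 in the same component? yes

Answer: yes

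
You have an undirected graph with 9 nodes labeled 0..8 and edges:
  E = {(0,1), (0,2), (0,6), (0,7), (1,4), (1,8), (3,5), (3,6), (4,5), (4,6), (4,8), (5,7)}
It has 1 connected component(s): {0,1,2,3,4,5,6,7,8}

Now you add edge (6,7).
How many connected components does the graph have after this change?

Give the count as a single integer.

Initial component count: 1
Add (6,7): endpoints already in same component. Count unchanged: 1.
New component count: 1

Answer: 1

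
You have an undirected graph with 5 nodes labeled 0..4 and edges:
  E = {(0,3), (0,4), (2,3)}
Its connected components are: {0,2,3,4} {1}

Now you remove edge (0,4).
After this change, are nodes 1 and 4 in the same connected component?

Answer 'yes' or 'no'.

Initial components: {0,2,3,4} {1}
Removing edge (0,4): it was a bridge — component count 2 -> 3.
New components: {0,2,3} {1} {4}
Are 1 and 4 in the same component? no

Answer: no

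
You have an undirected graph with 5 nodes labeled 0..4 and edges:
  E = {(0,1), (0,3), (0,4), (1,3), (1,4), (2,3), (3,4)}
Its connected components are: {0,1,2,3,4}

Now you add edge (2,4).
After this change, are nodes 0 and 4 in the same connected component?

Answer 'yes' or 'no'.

Initial components: {0,1,2,3,4}
Adding edge (2,4): both already in same component {0,1,2,3,4}. No change.
New components: {0,1,2,3,4}
Are 0 and 4 in the same component? yes

Answer: yes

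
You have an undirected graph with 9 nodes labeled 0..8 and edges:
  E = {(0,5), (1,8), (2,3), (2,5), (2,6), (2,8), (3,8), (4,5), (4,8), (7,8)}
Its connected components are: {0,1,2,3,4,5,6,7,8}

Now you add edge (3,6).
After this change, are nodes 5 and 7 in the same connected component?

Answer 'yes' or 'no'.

Initial components: {0,1,2,3,4,5,6,7,8}
Adding edge (3,6): both already in same component {0,1,2,3,4,5,6,7,8}. No change.
New components: {0,1,2,3,4,5,6,7,8}
Are 5 and 7 in the same component? yes

Answer: yes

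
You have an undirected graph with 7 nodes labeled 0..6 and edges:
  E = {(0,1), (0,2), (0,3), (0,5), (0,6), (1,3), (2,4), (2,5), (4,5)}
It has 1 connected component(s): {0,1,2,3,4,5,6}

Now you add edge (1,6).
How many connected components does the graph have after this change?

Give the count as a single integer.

Answer: 1

Derivation:
Initial component count: 1
Add (1,6): endpoints already in same component. Count unchanged: 1.
New component count: 1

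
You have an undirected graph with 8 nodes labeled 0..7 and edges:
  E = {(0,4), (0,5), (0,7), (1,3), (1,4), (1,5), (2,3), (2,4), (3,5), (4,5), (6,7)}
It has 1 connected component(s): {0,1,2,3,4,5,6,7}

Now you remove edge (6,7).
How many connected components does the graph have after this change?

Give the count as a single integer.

Initial component count: 1
Remove (6,7): it was a bridge. Count increases: 1 -> 2.
  After removal, components: {0,1,2,3,4,5,7} {6}
New component count: 2

Answer: 2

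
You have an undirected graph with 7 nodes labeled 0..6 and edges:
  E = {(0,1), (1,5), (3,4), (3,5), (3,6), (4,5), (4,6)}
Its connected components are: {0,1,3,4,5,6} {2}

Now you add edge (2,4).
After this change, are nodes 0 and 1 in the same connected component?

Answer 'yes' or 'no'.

Initial components: {0,1,3,4,5,6} {2}
Adding edge (2,4): merges {2} and {0,1,3,4,5,6}.
New components: {0,1,2,3,4,5,6}
Are 0 and 1 in the same component? yes

Answer: yes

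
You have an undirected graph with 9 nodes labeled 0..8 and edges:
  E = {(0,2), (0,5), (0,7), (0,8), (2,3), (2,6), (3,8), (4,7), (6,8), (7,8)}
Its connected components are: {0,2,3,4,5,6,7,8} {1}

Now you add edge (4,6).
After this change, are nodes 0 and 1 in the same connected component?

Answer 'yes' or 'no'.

Answer: no

Derivation:
Initial components: {0,2,3,4,5,6,7,8} {1}
Adding edge (4,6): both already in same component {0,2,3,4,5,6,7,8}. No change.
New components: {0,2,3,4,5,6,7,8} {1}
Are 0 and 1 in the same component? no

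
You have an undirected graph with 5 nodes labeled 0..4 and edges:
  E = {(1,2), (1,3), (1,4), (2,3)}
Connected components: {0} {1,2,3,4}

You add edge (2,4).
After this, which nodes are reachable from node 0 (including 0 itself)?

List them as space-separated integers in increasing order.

Before: nodes reachable from 0: {0}
Adding (2,4): both endpoints already in same component. Reachability from 0 unchanged.
After: nodes reachable from 0: {0}

Answer: 0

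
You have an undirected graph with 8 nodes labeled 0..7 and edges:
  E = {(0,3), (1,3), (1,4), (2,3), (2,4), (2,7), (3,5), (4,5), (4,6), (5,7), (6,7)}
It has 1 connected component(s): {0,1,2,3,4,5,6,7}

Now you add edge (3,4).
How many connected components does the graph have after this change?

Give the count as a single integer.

Initial component count: 1
Add (3,4): endpoints already in same component. Count unchanged: 1.
New component count: 1

Answer: 1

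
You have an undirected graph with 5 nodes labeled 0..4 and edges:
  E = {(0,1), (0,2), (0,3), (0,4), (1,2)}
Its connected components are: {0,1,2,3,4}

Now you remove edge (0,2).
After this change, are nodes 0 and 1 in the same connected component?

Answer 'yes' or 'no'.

Initial components: {0,1,2,3,4}
Removing edge (0,2): not a bridge — component count unchanged at 1.
New components: {0,1,2,3,4}
Are 0 and 1 in the same component? yes

Answer: yes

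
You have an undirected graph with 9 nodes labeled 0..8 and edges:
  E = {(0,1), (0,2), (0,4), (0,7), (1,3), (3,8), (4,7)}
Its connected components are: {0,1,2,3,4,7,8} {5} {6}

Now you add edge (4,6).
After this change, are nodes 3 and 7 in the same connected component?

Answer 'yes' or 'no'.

Initial components: {0,1,2,3,4,7,8} {5} {6}
Adding edge (4,6): merges {0,1,2,3,4,7,8} and {6}.
New components: {0,1,2,3,4,6,7,8} {5}
Are 3 and 7 in the same component? yes

Answer: yes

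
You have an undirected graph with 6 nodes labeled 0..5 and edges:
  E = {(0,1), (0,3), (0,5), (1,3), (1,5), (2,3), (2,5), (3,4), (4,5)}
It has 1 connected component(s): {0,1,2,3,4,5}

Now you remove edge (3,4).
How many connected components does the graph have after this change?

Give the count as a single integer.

Initial component count: 1
Remove (3,4): not a bridge. Count unchanged: 1.
  After removal, components: {0,1,2,3,4,5}
New component count: 1

Answer: 1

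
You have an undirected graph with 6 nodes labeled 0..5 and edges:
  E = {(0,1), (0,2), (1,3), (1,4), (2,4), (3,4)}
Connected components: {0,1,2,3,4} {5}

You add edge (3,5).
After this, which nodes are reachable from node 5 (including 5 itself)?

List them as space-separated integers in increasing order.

Before: nodes reachable from 5: {5}
Adding (3,5): merges 5's component with another. Reachability grows.
After: nodes reachable from 5: {0,1,2,3,4,5}

Answer: 0 1 2 3 4 5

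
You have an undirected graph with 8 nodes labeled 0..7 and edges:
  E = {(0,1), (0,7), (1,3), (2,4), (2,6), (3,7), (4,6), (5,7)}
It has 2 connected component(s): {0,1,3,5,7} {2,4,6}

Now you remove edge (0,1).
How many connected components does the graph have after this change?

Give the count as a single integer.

Answer: 2

Derivation:
Initial component count: 2
Remove (0,1): not a bridge. Count unchanged: 2.
  After removal, components: {0,1,3,5,7} {2,4,6}
New component count: 2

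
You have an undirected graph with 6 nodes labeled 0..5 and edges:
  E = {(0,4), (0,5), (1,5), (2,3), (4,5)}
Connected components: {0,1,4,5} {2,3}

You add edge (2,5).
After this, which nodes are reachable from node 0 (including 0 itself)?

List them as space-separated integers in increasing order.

Before: nodes reachable from 0: {0,1,4,5}
Adding (2,5): merges 0's component with another. Reachability grows.
After: nodes reachable from 0: {0,1,2,3,4,5}

Answer: 0 1 2 3 4 5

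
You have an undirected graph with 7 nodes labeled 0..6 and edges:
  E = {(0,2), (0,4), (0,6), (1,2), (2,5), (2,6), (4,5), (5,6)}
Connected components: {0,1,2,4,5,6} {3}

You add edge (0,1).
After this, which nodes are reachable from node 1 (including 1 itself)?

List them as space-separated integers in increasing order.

Before: nodes reachable from 1: {0,1,2,4,5,6}
Adding (0,1): both endpoints already in same component. Reachability from 1 unchanged.
After: nodes reachable from 1: {0,1,2,4,5,6}

Answer: 0 1 2 4 5 6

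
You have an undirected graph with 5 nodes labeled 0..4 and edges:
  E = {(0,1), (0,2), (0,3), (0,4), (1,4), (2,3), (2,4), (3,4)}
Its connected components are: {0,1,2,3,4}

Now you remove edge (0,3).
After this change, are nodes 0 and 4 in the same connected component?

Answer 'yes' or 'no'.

Initial components: {0,1,2,3,4}
Removing edge (0,3): not a bridge — component count unchanged at 1.
New components: {0,1,2,3,4}
Are 0 and 4 in the same component? yes

Answer: yes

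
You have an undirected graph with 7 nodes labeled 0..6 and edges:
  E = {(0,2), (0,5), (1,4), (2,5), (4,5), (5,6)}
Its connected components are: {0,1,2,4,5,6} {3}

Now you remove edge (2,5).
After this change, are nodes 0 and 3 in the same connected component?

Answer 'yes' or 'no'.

Answer: no

Derivation:
Initial components: {0,1,2,4,5,6} {3}
Removing edge (2,5): not a bridge — component count unchanged at 2.
New components: {0,1,2,4,5,6} {3}
Are 0 and 3 in the same component? no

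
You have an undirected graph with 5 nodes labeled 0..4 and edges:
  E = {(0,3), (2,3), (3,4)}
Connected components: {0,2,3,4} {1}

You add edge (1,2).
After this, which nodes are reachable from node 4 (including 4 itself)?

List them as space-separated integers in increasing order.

Answer: 0 1 2 3 4

Derivation:
Before: nodes reachable from 4: {0,2,3,4}
Adding (1,2): merges 4's component with another. Reachability grows.
After: nodes reachable from 4: {0,1,2,3,4}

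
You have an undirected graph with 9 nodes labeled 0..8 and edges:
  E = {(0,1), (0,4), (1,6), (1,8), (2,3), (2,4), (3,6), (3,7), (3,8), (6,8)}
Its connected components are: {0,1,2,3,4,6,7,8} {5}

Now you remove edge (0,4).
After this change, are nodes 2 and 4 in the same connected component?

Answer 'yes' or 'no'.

Answer: yes

Derivation:
Initial components: {0,1,2,3,4,6,7,8} {5}
Removing edge (0,4): not a bridge — component count unchanged at 2.
New components: {0,1,2,3,4,6,7,8} {5}
Are 2 and 4 in the same component? yes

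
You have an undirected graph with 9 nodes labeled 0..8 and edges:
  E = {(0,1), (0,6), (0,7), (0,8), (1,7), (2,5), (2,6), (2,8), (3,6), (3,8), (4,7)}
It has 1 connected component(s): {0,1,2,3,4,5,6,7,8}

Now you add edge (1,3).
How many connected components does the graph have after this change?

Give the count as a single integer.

Initial component count: 1
Add (1,3): endpoints already in same component. Count unchanged: 1.
New component count: 1

Answer: 1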